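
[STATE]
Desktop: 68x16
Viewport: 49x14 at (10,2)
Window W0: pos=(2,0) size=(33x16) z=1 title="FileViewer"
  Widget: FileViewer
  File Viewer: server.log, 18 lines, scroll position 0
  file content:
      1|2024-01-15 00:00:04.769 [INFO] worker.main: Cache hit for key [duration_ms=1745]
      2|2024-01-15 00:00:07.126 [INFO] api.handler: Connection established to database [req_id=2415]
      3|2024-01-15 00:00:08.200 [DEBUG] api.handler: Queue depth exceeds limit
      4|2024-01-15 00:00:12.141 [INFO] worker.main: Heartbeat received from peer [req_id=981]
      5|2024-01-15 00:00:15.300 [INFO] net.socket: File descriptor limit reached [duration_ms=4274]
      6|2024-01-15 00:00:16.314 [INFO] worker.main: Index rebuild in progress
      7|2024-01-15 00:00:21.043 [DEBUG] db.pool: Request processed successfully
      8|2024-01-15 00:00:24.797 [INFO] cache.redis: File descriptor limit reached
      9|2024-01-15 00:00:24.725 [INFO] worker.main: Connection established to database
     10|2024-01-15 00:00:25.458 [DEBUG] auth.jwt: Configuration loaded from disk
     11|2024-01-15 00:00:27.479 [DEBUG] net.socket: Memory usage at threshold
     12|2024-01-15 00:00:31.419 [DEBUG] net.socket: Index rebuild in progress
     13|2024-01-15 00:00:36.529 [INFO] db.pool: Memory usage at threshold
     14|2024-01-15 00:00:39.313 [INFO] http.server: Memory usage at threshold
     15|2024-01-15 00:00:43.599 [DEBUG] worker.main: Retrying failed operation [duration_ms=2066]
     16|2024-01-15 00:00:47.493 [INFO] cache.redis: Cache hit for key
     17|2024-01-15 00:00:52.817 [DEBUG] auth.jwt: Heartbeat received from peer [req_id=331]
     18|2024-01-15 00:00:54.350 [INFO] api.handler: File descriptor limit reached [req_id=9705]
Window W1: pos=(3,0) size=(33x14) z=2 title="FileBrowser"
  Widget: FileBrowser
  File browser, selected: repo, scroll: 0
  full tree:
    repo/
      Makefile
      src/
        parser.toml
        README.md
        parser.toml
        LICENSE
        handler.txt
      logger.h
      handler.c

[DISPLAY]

─────────────────────────┨                       
repo/                    ┃                       
kefile                   ┃                       
] src/                   ┃                       
gger.h                   ┃                       
ndler.c                  ┃                       
                         ┃                       
                         ┃                       
                         ┃                       
                         ┃                       
                         ┃                       
━━━━━━━━━━━━━━━━━━━━━━━━━┛                       
-15 00:00:31.419 [DEBUG▼┃                        
━━━━━━━━━━━━━━━━━━━━━━━━┛                        


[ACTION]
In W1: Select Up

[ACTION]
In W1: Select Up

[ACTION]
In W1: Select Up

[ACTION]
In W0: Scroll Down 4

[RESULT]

─────────────────────────┨                       
repo/                    ┃                       
kefile                   ┃                       
] src/                   ┃                       
gger.h                   ┃                       
ndler.c                  ┃                       
                         ┃                       
                         ┃                       
                         ┃                       
                         ┃                       
                         ┃                       
━━━━━━━━━━━━━━━━━━━━━━━━━┛                       
-15 00:00:47.493 [INFO]▼┃                        
━━━━━━━━━━━━━━━━━━━━━━━━┛                        


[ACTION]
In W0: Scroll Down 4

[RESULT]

─────────────────────────┨                       
repo/                    ┃                       
kefile                   ┃                       
] src/                   ┃                       
gger.h                   ┃                       
ndler.c                  ┃                       
                         ┃                       
                         ┃                       
                         ┃                       
                         ┃                       
                         ┃                       
━━━━━━━━━━━━━━━━━━━━━━━━━┛                       
-15 00:00:54.350 [INFO]▼┃                        
━━━━━━━━━━━━━━━━━━━━━━━━┛                        


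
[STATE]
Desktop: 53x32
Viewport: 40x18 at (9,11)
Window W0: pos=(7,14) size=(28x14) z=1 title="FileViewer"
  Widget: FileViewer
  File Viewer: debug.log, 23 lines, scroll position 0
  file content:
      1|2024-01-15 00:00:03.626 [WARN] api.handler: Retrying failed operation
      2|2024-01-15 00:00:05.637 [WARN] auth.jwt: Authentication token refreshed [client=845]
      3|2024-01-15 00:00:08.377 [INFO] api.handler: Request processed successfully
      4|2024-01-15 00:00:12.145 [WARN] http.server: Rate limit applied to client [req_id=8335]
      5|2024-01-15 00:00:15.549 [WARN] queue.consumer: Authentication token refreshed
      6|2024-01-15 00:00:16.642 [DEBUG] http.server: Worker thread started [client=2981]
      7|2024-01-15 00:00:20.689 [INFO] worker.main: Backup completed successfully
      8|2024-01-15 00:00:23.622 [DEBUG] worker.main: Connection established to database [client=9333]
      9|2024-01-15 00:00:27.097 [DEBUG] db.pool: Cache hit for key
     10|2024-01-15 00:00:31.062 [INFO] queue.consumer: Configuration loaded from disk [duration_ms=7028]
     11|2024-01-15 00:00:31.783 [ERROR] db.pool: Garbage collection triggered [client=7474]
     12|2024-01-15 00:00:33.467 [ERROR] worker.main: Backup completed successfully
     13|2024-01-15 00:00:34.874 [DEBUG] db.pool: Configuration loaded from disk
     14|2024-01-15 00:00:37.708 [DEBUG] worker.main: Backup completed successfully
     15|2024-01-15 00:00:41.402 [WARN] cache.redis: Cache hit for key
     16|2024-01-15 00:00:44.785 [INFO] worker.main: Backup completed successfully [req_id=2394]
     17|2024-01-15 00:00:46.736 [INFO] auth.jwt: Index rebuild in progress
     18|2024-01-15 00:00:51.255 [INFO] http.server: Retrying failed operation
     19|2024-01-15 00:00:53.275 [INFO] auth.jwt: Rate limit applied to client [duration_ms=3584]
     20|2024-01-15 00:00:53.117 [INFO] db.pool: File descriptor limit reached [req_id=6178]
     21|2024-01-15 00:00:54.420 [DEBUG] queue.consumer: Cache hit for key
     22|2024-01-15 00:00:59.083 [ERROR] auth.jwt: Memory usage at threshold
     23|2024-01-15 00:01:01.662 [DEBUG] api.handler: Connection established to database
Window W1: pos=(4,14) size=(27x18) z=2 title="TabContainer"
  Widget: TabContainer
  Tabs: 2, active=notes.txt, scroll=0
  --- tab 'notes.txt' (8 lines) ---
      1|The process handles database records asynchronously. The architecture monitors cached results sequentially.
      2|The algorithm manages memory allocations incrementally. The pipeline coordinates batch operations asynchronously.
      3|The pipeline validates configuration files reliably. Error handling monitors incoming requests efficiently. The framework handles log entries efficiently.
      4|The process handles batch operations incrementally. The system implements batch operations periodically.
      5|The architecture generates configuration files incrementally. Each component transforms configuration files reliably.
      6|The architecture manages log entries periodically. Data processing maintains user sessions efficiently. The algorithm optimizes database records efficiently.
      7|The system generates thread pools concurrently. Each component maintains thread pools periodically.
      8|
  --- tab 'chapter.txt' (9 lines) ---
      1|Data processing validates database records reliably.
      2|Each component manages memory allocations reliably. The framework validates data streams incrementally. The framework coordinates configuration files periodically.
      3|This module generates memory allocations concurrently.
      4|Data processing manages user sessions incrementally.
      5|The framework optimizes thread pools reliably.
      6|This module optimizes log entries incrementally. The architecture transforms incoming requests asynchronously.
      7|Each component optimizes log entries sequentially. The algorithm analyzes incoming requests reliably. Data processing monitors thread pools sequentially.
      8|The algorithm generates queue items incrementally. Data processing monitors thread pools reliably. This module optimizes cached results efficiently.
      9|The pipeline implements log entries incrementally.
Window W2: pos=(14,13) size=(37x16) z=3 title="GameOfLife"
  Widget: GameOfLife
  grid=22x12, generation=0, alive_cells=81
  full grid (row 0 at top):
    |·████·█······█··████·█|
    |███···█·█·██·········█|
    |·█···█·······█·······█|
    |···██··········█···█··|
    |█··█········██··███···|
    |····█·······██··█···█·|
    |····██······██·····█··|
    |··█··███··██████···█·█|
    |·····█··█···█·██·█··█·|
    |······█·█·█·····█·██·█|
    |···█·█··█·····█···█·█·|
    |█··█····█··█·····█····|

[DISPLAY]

                                        
                                        
     ┏━━━━━━━━━━━━━━━━━━━━━━━━━━━━━━━━━━
━━━━━┃ GameOfLife                       
Conta┠──────────────────────────────────
─────┃Gen: 0                            
es.tx┃·████·█······█··████·█            
─────┃███···█·█·██·········█            
proce┃·█···█·······█·······█            
algor┃···██··········█···█··            
pipel┃█··█········██··███···            
proce┃····█·······██··█···█·            
archi┃····██······██·····█··            
archi┃··█··███··██████···█·█            
syste┃·····█··█···█·██·█··█·            
     ┃······█·█·█·····█·██·█            
     ┃···█·█··█·····█···█·█·            
     ┗━━━━━━━━━━━━━━━━━━━━━━━━━━━━━━━━━━


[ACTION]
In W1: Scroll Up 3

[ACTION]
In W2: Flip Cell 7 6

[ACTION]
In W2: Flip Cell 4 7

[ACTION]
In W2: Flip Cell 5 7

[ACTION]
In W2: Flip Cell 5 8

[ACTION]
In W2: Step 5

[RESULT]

                                        
                                        
     ┏━━━━━━━━━━━━━━━━━━━━━━━━━━━━━━━━━━
━━━━━┃ GameOfLife                       
Conta┠──────────────────────────────────
─────┃Gen: 5                            
es.tx┃······█·············█·            
─────┃·····█·█·········█···█            
proce┃█·····█··········█··█·            
algor┃██········█·█····█··█·            
pipel┃··········█·█····██···            
proce┃·······█████···██████·            
archi┃······█·······███····█            
archi┃······██·····██···█··█            
syste┃······█·····██·····██·            
     ┃·······██·············            
     ┃···██··██·············            
     ┗━━━━━━━━━━━━━━━━━━━━━━━━━━━━━━━━━━


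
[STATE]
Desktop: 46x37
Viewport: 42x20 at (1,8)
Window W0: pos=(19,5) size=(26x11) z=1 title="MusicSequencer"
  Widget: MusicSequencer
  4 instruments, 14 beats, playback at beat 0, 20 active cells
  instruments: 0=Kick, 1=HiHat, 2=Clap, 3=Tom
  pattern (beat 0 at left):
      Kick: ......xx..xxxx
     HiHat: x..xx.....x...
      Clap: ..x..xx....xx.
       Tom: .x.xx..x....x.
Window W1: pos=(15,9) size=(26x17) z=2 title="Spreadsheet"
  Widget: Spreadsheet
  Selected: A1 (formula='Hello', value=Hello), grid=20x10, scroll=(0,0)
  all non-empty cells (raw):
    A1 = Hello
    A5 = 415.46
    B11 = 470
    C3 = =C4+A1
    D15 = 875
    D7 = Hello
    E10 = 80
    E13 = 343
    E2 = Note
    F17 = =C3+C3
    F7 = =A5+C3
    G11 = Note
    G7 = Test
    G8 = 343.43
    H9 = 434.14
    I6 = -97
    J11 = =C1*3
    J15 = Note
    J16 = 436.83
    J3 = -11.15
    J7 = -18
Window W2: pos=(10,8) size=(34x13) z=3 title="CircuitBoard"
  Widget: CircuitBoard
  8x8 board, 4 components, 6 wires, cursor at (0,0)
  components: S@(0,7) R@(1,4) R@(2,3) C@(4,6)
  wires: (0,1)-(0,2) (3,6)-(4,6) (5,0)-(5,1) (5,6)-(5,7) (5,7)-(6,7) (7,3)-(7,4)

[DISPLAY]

         ┏━━━━━━━━━━━━━━━━━━━━━━━━━━━━━━━━
         ┃ CircuitBoard                   
         ┠────────────────────────────────
         ┃   0 1 2 3 4 5 6 7              
         ┃0  [.]  · ─ ·                   
         ┃                                
         ┃1                   R           
         ┃                                
         ┃2               R               
         ┃                                
         ┃3                           ·   
         ┃                            │   
         ┗━━━━━━━━━━━━━━━━━━━━━━━━━━━━━━━━
              ┃  7        0       0    ┃  
              ┃  8        0       0    ┃  
              ┃  9        0       0    ┃  
              ┃ 10        0       0    ┃  
              ┗━━━━━━━━━━━━━━━━━━━━━━━━┛  
                                          
                                          


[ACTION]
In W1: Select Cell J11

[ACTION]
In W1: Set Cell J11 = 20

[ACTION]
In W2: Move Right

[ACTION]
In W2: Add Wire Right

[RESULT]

         ┏━━━━━━━━━━━━━━━━━━━━━━━━━━━━━━━━
         ┃ CircuitBoard                   
         ┠────────────────────────────────
         ┃   0 1 2 3 4 5 6 7              
         ┃0      [.]─ ·                   
         ┃                                
         ┃1                   R           
         ┃                                
         ┃2               R               
         ┃                                
         ┃3                           ·   
         ┃                            │   
         ┗━━━━━━━━━━━━━━━━━━━━━━━━━━━━━━━━
              ┃  7        0       0    ┃  
              ┃  8        0       0    ┃  
              ┃  9        0       0    ┃  
              ┃ 10        0       0    ┃  
              ┗━━━━━━━━━━━━━━━━━━━━━━━━┛  
                                          
                                          


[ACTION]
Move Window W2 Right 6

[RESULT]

           ┏━━━━━━━━━━━━━━━━━━━━━━━━━━━━━━
           ┃ CircuitBoard                 
           ┠──────────────────────────────
           ┃   0 1 2 3 4 5 6 7            
           ┃0      [.]─ ·                 
           ┃                              
           ┃1                   R         
           ┃                              
           ┃2               R             
           ┃                              
           ┃3                           · 
           ┃                            │ 
           ┗━━━━━━━━━━━━━━━━━━━━━━━━━━━━━━
              ┃  7        0       0    ┃  
              ┃  8        0       0    ┃  
              ┃  9        0       0    ┃  
              ┃ 10        0       0    ┃  
              ┗━━━━━━━━━━━━━━━━━━━━━━━━┛  
                                          
                                          


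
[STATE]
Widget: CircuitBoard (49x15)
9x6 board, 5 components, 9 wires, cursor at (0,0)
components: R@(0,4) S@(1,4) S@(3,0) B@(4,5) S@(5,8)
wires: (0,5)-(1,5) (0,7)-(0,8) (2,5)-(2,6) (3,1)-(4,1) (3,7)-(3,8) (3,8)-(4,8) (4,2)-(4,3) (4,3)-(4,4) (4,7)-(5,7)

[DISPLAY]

   0 1 2 3 4 5 6 7 8                             
0  [.]              R   ·       · ─ ·            
                        │                        
1                   S   ·                        
                                                 
2                       · ─ ·                    
                                                 
3   S   ·                       · ─ ·            
        │                           │            
4       ·   · ─ · ─ ·   B       ·   ·            
                                │                
5                               ·   S            
Cursor: (0,0)                                    
                                                 
                                                 


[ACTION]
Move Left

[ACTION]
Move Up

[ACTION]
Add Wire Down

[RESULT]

   0 1 2 3 4 5 6 7 8                             
0  [.]              R   ·       · ─ ·            
    │                   │                        
1   ·               S   ·                        
                                                 
2                       · ─ ·                    
                                                 
3   S   ·                       · ─ ·            
        │                           │            
4       ·   · ─ · ─ ·   B       ·   ·            
                                │                
5                               ·   S            
Cursor: (0,0)                                    
                                                 
                                                 


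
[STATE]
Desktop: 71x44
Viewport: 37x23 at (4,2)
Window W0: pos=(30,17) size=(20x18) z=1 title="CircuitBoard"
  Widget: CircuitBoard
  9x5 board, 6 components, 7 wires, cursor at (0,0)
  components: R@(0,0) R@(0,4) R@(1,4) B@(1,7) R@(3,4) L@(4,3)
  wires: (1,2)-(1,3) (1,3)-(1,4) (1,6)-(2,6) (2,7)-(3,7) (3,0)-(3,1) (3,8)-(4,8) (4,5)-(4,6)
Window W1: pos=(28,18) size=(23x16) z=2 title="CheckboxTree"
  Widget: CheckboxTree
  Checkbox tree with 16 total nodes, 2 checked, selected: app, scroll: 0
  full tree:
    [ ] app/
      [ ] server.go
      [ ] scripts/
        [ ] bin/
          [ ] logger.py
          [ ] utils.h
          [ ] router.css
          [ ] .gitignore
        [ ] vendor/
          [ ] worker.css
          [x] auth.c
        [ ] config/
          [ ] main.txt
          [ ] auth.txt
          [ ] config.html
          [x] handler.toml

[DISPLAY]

                                     
                                     
                                     
                                     
                                     
                                     
                                     
                                     
                                     
                                     
                                     
                                     
                                     
                                     
                                     
                          ┏━━━━━━━━━━
                        ┏━━━━━━━━━━━━
                        ┃ CheckboxTre
                        ┠────────────
                        ┃>[-] app/   
                        ┃   [ ] serve
                        ┃   [-] scrip
                        ┃     [ ] bin


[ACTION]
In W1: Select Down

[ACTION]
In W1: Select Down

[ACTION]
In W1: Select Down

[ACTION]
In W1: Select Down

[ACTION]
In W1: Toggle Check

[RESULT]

                                     
                                     
                                     
                                     
                                     
                                     
                                     
                                     
                                     
                                     
                                     
                                     
                                     
                                     
                                     
                          ┏━━━━━━━━━━
                        ┏━━━━━━━━━━━━
                        ┃ CheckboxTre
                        ┠────────────
                        ┃ [-] app/   
                        ┃   [ ] serve
                        ┃   [-] scrip
                        ┃     [-] bin


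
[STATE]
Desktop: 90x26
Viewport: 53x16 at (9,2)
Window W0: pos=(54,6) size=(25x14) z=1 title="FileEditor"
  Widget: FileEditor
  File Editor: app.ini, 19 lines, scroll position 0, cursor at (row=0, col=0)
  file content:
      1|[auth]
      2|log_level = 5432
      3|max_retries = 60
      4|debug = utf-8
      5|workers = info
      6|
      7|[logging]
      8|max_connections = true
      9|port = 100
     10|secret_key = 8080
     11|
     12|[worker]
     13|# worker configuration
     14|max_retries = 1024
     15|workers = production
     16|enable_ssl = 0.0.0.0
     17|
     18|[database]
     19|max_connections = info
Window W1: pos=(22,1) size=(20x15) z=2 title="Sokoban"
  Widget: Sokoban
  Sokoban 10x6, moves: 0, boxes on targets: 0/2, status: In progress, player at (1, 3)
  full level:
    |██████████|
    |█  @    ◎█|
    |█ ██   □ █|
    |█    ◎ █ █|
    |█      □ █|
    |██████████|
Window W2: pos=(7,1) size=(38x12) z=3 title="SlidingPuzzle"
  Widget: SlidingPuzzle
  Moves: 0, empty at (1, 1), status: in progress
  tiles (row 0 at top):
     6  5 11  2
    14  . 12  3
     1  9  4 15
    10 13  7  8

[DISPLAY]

SlidingPuzzle                      ┃                 
───────────────────────────────────┨                 
────┬────┬────┬────┐               ┃                 
  6 │  5 │ 11 │  2 │               ┃                 
────┼────┼────┼────┤               ┃         ┏━━━━━━━
 14 │    │ 12 │  3 │               ┃         ┃ FileEd
────┼────┼────┼────┤               ┃         ┠───────
  1 │  9 │  4 │ 15 │               ┃         ┃█auth] 
────┼────┼────┼────┤               ┃         ┃log_lev
 10 │ 13 │  7 │  8 │               ┃         ┃max_ret
━━━━━━━━━━━━━━━━━━━━━━━━━━━━━━━━━━━┛         ┃debug =
             ┃                  ┃            ┃workers
             ┃                  ┃            ┃       
             ┗━━━━━━━━━━━━━━━━━━┛            ┃[loggin
                                             ┃max_con
                                             ┃port = 


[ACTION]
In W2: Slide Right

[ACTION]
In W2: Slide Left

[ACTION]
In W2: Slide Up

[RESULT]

SlidingPuzzle                      ┃                 
───────────────────────────────────┨                 
────┬────┬────┬────┐               ┃                 
  6 │  5 │ 11 │  2 │               ┃                 
────┼────┼────┼────┤               ┃         ┏━━━━━━━
 14 │  9 │ 12 │  3 │               ┃         ┃ FileEd
────┼────┼────┼────┤               ┃         ┠───────
  1 │    │  4 │ 15 │               ┃         ┃█auth] 
────┼────┼────┼────┤               ┃         ┃log_lev
 10 │ 13 │  7 │  8 │               ┃         ┃max_ret
━━━━━━━━━━━━━━━━━━━━━━━━━━━━━━━━━━━┛         ┃debug =
             ┃                  ┃            ┃workers
             ┃                  ┃            ┃       
             ┗━━━━━━━━━━━━━━━━━━┛            ┃[loggin
                                             ┃max_con
                                             ┃port = 


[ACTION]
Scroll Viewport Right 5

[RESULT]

ngPuzzle                      ┃                      
──────────────────────────────┨                      
────┬────┬────┐               ┃                      
  5 │ 11 │  2 │               ┃                      
────┼────┼────┤               ┃         ┏━━━━━━━━━━━━
  9 │ 12 │  3 │               ┃         ┃ FileEditor 
────┼────┼────┤               ┃         ┠────────────
    │  4 │ 15 │               ┃         ┃█auth]      
────┼────┼────┤               ┃         ┃log_level = 
 13 │  7 │  8 │               ┃         ┃max_retries 
━━━━━━━━━━━━━━━━━━━━━━━━━━━━━━┛         ┃debug = utf-
        ┃                  ┃            ┃workers = in
        ┃                  ┃            ┃            
        ┗━━━━━━━━━━━━━━━━━━┛            ┃[logging]   
                                        ┃max_connecti
                                        ┃port = 100  


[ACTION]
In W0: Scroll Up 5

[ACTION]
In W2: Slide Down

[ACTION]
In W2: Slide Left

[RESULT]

ngPuzzle                      ┃                      
──────────────────────────────┨                      
────┬────┬────┐               ┃                      
  5 │ 11 │  2 │               ┃                      
────┼────┼────┤               ┃         ┏━━━━━━━━━━━━
 12 │    │  3 │               ┃         ┃ FileEditor 
────┼────┼────┤               ┃         ┠────────────
  9 │  4 │ 15 │               ┃         ┃█auth]      
────┼────┼────┤               ┃         ┃log_level = 
 13 │  7 │  8 │               ┃         ┃max_retries 
━━━━━━━━━━━━━━━━━━━━━━━━━━━━━━┛         ┃debug = utf-
        ┃                  ┃            ┃workers = in
        ┃                  ┃            ┃            
        ┗━━━━━━━━━━━━━━━━━━┛            ┃[logging]   
                                        ┃max_connecti
                                        ┃port = 100  


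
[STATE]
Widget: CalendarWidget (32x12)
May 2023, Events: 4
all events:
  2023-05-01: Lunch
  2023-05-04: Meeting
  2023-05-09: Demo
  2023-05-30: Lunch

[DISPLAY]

            May 2023            
Mo Tu We Th Fr Sa Su            
 1*  2  3  4*  5  6  7          
 8  9* 10 11 12 13 14           
15 16 17 18 19 20 21            
22 23 24 25 26 27 28            
29 30* 31                       
                                
                                
                                
                                
                                


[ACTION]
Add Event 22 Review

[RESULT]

            May 2023            
Mo Tu We Th Fr Sa Su            
 1*  2  3  4*  5  6  7          
 8  9* 10 11 12 13 14           
15 16 17 18 19 20 21            
22* 23 24 25 26 27 28           
29 30* 31                       
                                
                                
                                
                                
                                


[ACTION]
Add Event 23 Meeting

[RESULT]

            May 2023            
Mo Tu We Th Fr Sa Su            
 1*  2  3  4*  5  6  7          
 8  9* 10 11 12 13 14           
15 16 17 18 19 20 21            
22* 23* 24 25 26 27 28          
29 30* 31                       
                                
                                
                                
                                
                                


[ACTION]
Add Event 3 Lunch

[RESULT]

            May 2023            
Mo Tu We Th Fr Sa Su            
 1*  2  3*  4*  5  6  7         
 8  9* 10 11 12 13 14           
15 16 17 18 19 20 21            
22* 23* 24 25 26 27 28          
29 30* 31                       
                                
                                
                                
                                
                                


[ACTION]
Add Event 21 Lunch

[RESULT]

            May 2023            
Mo Tu We Th Fr Sa Su            
 1*  2  3*  4*  5  6  7         
 8  9* 10 11 12 13 14           
15 16 17 18 19 20 21*           
22* 23* 24 25 26 27 28          
29 30* 31                       
                                
                                
                                
                                
                                


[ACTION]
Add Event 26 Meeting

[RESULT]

            May 2023            
Mo Tu We Th Fr Sa Su            
 1*  2  3*  4*  5  6  7         
 8  9* 10 11 12 13 14           
15 16 17 18 19 20 21*           
22* 23* 24 25 26* 27 28         
29 30* 31                       
                                
                                
                                
                                
                                


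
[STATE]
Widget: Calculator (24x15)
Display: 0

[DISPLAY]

                       0
┌───┬───┬───┬───┐       
│ 7 │ 8 │ 9 │ ÷ │       
├───┼───┼───┼───┤       
│ 4 │ 5 │ 6 │ × │       
├───┼───┼───┼───┤       
│ 1 │ 2 │ 3 │ - │       
├───┼───┼───┼───┤       
│ 0 │ . │ = │ + │       
├───┼───┼───┼───┤       
│ C │ MC│ MR│ M+│       
└───┴───┴───┴───┘       
                        
                        
                        


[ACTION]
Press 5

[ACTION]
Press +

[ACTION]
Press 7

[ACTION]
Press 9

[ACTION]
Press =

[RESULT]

                      84
┌───┬───┬───┬───┐       
│ 7 │ 8 │ 9 │ ÷ │       
├───┼───┼───┼───┤       
│ 4 │ 5 │ 6 │ × │       
├───┼───┼───┼───┤       
│ 1 │ 2 │ 3 │ - │       
├───┼───┼───┼───┤       
│ 0 │ . │ = │ + │       
├───┼───┼───┼───┤       
│ C │ MC│ MR│ M+│       
└───┴───┴───┴───┘       
                        
                        
                        


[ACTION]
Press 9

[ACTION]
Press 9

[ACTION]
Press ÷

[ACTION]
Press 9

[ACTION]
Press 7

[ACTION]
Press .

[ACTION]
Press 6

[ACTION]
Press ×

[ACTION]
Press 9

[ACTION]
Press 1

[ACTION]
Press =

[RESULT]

             92.30532784
┌───┬───┬───┬───┐       
│ 7 │ 8 │ 9 │ ÷ │       
├───┼───┼───┼───┤       
│ 4 │ 5 │ 6 │ × │       
├───┼───┼───┼───┤       
│ 1 │ 2 │ 3 │ - │       
├───┼───┼───┼───┤       
│ 0 │ . │ = │ + │       
├───┼───┼───┼───┤       
│ C │ MC│ MR│ M+│       
└───┴───┴───┴───┘       
                        
                        
                        


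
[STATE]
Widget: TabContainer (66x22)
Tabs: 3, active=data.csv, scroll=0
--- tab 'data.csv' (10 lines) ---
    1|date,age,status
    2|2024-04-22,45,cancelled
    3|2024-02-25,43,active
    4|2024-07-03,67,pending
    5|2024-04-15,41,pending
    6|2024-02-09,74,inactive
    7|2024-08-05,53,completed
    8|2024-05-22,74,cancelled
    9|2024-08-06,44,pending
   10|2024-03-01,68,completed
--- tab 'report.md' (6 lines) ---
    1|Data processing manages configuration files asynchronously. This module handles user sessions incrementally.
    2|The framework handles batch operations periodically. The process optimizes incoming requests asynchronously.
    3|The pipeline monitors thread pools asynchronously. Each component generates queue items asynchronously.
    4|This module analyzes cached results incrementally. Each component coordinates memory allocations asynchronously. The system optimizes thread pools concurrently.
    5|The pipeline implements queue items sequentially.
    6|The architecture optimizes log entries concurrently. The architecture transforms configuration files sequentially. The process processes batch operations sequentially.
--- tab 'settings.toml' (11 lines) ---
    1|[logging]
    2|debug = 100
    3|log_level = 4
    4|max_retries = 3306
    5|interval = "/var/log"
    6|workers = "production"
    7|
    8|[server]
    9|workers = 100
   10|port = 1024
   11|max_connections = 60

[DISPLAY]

[data.csv]│ report.md │ settings.toml                             
──────────────────────────────────────────────────────────────────
date,age,status                                                   
2024-04-22,45,cancelled                                           
2024-02-25,43,active                                              
2024-07-03,67,pending                                             
2024-04-15,41,pending                                             
2024-02-09,74,inactive                                            
2024-08-05,53,completed                                           
2024-05-22,74,cancelled                                           
2024-08-06,44,pending                                             
2024-03-01,68,completed                                           
                                                                  
                                                                  
                                                                  
                                                                  
                                                                  
                                                                  
                                                                  
                                                                  
                                                                  
                                                                  


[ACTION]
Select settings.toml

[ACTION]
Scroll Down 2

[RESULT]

 data.csv │ report.md │[settings.toml]                            
──────────────────────────────────────────────────────────────────
log_level = 4                                                     
max_retries = 3306                                                
interval = "/var/log"                                             
workers = "production"                                            
                                                                  
[server]                                                          
workers = 100                                                     
port = 1024                                                       
max_connections = 60                                              
                                                                  
                                                                  
                                                                  
                                                                  
                                                                  
                                                                  
                                                                  
                                                                  
                                                                  
                                                                  
                                                                  


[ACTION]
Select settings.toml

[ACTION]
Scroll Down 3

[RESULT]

 data.csv │ report.md │[settings.toml]                            
──────────────────────────────────────────────────────────────────
max_retries = 3306                                                
interval = "/var/log"                                             
workers = "production"                                            
                                                                  
[server]                                                          
workers = 100                                                     
port = 1024                                                       
max_connections = 60                                              
                                                                  
                                                                  
                                                                  
                                                                  
                                                                  
                                                                  
                                                                  
                                                                  
                                                                  
                                                                  
                                                                  
                                                                  


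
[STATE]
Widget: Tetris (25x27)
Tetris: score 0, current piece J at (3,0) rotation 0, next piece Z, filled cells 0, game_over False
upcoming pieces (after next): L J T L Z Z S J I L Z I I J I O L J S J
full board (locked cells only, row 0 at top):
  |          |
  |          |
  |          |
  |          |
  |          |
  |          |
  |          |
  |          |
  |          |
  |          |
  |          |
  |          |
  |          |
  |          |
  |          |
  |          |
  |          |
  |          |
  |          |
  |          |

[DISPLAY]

   █      │Next:         
   ███    │▓▓            
          │ ▓▓           
          │              
          │              
          │              
          │Score:        
          │0             
          │              
          │              
          │              
          │              
          │              
          │              
          │              
          │              
          │              
          │              
          │              
          │              
          │              
          │              
          │              
          │              
          │              
          │              
          │              


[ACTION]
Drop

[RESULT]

          │Next:         
   █      │▓▓            
   ███    │ ▓▓           
          │              
          │              
          │              
          │Score:        
          │0             
          │              
          │              
          │              
          │              
          │              
          │              
          │              
          │              
          │              
          │              
          │              
          │              
          │              
          │              
          │              
          │              
          │              
          │              
          │              


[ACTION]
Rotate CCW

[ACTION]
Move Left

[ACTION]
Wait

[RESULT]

          │Next:         
          │▓▓            
   █      │ ▓▓           
   █      │              
  ██      │              
          │              
          │Score:        
          │0             
          │              
          │              
          │              
          │              
          │              
          │              
          │              
          │              
          │              
          │              
          │              
          │              
          │              
          │              
          │              
          │              
          │              
          │              
          │              
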